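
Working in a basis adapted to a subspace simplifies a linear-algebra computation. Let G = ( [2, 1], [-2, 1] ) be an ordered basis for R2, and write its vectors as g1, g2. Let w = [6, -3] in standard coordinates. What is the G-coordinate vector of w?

[0, -3]

We seek scalars with c_1 g1 + c_2 g2 = w; equivalently solve M c = w where the columns of M are g1, g2.
System: 2c_1 - 2c_2 = 6, c_1 + c_2 = -3; solving gives c_1 = 0, c_2 = -3.
Check: 0·g1 - 3g2 = [6, -3].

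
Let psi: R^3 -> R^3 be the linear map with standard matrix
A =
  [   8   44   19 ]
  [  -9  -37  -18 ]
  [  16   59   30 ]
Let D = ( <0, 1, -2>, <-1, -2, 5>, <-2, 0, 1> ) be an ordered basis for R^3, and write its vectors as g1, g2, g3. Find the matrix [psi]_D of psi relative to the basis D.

[[-1, -1, -2], [0, 3, -1], [-3, -1, -1]]

Let P have columns g1, ..., g3. Then [psi]_D = P^(-1) A P.
Here det P = -1, so P^(-1) is integer; computing A P first and then P^(-1)(A P) gives [[-1, -1, -2], [0, 3, -1], [-3, -1, -1]].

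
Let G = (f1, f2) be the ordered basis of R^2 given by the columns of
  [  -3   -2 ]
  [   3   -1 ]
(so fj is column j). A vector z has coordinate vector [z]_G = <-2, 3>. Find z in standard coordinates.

<0, -9>

z = M [z]_G, where M has columns f1, f2.
Carrying out the matrix-vector product, z = <0, -9>.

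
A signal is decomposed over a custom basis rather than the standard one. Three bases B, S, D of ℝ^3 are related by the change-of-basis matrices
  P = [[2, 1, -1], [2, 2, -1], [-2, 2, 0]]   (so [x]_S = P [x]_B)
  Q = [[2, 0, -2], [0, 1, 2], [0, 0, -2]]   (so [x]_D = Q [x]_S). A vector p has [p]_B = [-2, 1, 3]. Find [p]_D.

First [p]_S = P [p]_B = [-6, -5, 6].
Then [p]_D = Q [p]_S = [-24, 7, -12].

[-24, 7, -12]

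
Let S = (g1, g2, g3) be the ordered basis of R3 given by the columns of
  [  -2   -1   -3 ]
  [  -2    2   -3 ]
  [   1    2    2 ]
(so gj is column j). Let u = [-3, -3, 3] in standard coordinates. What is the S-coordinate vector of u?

Write u = c_1 g1 + ... + c_3 g3 and solve for the c_i.
Solving this 3x3 system gives c = (-3, 0, 3).
Check: -3g1 + 0·g2 + 3g3 = [-3, -3, 3].

[-3, 0, 3]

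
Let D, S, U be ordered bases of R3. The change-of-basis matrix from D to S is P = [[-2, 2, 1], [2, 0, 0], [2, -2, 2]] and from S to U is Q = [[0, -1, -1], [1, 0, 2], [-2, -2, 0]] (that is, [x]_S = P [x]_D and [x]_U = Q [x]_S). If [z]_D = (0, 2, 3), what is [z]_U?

(-2, 11, -14)

Composing the changes, [z]_U = Q P [z]_D.
Q P = [[-4, 2, -2], [2, -2, 5], [0, -4, -2]]; applying this to (0, 2, 3) gives (-2, 11, -14).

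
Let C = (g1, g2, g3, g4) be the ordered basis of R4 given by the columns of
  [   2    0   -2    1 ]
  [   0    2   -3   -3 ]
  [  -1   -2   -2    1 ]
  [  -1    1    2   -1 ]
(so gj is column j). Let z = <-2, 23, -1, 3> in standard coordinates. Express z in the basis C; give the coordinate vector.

<-3, 4, -3, -2>

Write z = c_1 g1 + ... + c_4 g4 and solve for the c_i.
Row-reducing the augmented matrix [M | z] gives c = (-3, 4, -3, -2).
Check: -3g1 + 4g2 - 3g3 - 2g4 = <-2, 23, -1, 3>.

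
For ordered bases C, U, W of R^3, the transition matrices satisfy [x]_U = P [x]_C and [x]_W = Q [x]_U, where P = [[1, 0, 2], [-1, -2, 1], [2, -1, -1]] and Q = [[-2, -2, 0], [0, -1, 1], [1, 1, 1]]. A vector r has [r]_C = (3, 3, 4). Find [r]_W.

(-12, 4, 5)

Apply P to get U-coordinates (11, -5, -1), then Q to get W-coordinates.
The result is [r]_W = (-12, 4, 5).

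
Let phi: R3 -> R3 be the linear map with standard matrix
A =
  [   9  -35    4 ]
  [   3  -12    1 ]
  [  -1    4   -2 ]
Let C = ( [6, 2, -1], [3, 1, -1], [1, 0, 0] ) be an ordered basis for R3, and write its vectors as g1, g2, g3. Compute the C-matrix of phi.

The j-th column of [phi]_C is [phi(gj)]_C.
phi(g1) = A g1 = [-20, -7, 4] = -3g1 - g2 + g3, so column 1 is [-3, -1, 1].
Repeating for g2, g3 and assembling the columns gives [[-3, -1, 2], [-1, -2, -1], [1, 0, 0]].

[[-3, -1, 2], [-1, -2, -1], [1, 0, 0]]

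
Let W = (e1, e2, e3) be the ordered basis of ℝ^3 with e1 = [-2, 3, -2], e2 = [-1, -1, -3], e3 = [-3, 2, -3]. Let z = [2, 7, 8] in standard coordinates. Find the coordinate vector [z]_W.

[z]_W is the unique c with M c = z, where M has columns e1, ..., e3.
Gaussian elimination on [M | z] yields c = (2, -3, -1).
Check: 2e1 - 3e2 - e3 = [2, 7, 8].

[2, -3, -1]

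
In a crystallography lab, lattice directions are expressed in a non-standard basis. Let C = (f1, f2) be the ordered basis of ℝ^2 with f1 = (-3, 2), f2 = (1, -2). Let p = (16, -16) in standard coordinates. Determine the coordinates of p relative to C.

(-4, 4)

We seek scalars with c_1 f1 + c_2 f2 = p; equivalently solve M c = p where the columns of M are f1, f2.
System: -3c_1 + c_2 = 16, 2c_1 - 2c_2 = -16; solving gives c_1 = -4, c_2 = 4.
Check: -4f1 + 4f2 = (16, -16).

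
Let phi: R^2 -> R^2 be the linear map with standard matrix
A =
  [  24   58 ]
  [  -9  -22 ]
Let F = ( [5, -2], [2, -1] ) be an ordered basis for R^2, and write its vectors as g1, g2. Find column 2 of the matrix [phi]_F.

[-2, 0]

Column 2 of [phi]_F is the F-coordinate vector of phi(g2).
In standard coordinates phi(g2) = A g2 = [-10, 4].
Converting to F: [-10, 4] = -2g1 + 0·g2, so the coordinate vector is [-2, 0].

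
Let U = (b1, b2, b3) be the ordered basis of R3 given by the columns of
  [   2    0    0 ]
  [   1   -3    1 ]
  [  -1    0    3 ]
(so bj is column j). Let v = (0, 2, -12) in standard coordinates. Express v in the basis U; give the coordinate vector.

(0, -2, -4)

We seek scalars with c_1 b1 + ... + c_3 b3 = v; equivalently solve M c = v where the columns of M are b1, ..., b3.
Solving this 3x3 system gives c = (0, -2, -4).
Check: 0·b1 - 2b2 - 4b3 = (0, 2, -12).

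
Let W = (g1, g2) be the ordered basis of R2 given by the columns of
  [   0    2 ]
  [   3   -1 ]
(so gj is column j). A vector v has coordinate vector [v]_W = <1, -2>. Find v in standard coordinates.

<-4, 5>

The coordinates say v = g1 - 2g2; adding the scaled basis vectors gives <-4, 5>.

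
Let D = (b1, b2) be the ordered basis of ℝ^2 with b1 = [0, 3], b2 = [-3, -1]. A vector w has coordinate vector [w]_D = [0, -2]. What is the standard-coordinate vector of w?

By definition w = 0·b1 - 2b2.
Summing componentwise gives [6, 2].

[6, 2]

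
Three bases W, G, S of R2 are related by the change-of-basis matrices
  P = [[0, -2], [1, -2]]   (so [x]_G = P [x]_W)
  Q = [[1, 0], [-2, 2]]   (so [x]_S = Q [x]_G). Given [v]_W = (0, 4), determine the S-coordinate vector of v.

First [v]_G = P [v]_W = (-8, -8).
Then [v]_S = Q [v]_G = (-8, 0).

(-8, 0)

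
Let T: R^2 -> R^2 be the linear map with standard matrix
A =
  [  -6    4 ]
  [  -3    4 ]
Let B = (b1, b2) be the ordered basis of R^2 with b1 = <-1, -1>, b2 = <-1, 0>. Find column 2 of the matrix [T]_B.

Column 2 of [T]_B is the B-coordinate vector of T(b2).
In standard coordinates T(b2) = A b2 = <6, 3>.
Converting to B: <6, 3> = -3b1 - 3b2, so the coordinate vector is <-3, -3>.

<-3, -3>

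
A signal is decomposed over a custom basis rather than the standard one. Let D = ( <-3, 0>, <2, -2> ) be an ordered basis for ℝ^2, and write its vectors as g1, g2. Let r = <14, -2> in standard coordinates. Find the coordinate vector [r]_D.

<-4, 1>

We seek scalars with c_1 g1 + c_2 g2 = r; equivalently solve M c = r where the columns of M are g1, g2.
System: -3c_1 + 2c_2 = 14, 0c_1 - 2c_2 = -2; solving gives c_1 = -4, c_2 = 1.
Check: -4g1 + g2 = <14, -2>.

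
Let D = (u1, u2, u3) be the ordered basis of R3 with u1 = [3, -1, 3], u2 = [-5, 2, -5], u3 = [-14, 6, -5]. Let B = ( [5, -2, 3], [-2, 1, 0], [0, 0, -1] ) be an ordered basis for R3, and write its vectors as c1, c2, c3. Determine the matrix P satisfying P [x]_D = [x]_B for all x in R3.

Column j of P is [uj]_B, since P maps D-coordinates to B-coordinates.
Expressing u1 in B: u1 = c1 + c2 + 0·c3, so column 1 of P is [1, 1, 0].
Doing the same for each uj gives P = [[1, -1, -2], [1, 0, 2], [0, 2, -1]].

[[1, -1, -2], [1, 0, 2], [0, 2, -1]]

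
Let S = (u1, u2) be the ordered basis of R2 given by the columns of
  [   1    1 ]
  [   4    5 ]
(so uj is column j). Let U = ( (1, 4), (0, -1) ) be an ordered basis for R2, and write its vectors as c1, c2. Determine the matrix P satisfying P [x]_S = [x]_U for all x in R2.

[[1, 1], [0, -1]]

Let M have columns uj and N have columns cj. Then for every x, N [x]_U = x = M [x]_S, so P = N^(-1) M.
Since det N = -1, N^(-1) has integer entries; multiplying gives P = [[1, 1], [0, -1]].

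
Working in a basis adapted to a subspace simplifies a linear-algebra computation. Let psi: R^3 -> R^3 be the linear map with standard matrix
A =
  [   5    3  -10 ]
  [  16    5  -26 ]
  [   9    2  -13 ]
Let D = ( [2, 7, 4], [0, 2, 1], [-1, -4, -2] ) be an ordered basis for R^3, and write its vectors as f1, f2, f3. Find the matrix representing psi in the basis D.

[[-3, -2, 2], [-2, -1, 3], [3, 0, 1]]

With P the matrix whose columns are f1, ..., f3, [psi]_D = P^(-1) A P.
Column by column: psi(f1) = A f1 = [-9, -37, -20]; its D-coordinates [-3, -2, 3] give column 1.
Continuing for each basis vector yields [psi]_D = [[-3, -2, 2], [-2, -1, 3], [3, 0, 1]].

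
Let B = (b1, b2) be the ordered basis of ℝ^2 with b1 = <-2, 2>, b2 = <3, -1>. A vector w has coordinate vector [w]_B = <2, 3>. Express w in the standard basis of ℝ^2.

w = M [w]_B, where M has columns b1, b2.
Carrying out the matrix-vector product, w = <5, 1>.

<5, 1>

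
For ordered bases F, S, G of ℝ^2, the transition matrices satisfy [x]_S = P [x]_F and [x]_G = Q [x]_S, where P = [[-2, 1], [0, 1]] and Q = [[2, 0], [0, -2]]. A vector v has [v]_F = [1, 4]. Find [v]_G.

Apply P to get S-coordinates [2, 4], then Q to get G-coordinates.
The result is [v]_G = [4, -8].

[4, -8]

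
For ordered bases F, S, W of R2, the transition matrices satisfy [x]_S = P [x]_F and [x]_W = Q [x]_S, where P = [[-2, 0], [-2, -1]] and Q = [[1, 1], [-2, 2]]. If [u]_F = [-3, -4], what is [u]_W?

Composing the changes, [u]_W = Q P [u]_F.
Q P = [[-4, -1], [0, -2]]; applying this to [-3, -4] gives [16, 8].

[16, 8]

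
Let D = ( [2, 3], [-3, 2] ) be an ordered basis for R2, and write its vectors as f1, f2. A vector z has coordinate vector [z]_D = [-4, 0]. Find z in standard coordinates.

[-8, -12]

The coordinates say z = -4f1 + 0·f2; adding the scaled basis vectors gives [-8, -12].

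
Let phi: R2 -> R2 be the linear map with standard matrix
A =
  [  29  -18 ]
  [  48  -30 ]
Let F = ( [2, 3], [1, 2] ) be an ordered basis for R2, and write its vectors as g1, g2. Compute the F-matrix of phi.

[[2, -2], [0, -3]]

With P the matrix whose columns are g1, g2, [phi]_F = P^(-1) A P.
Column by column: phi(g1) = A g1 = [4, 6]; its F-coordinates [2, 0] give column 1.
Continuing for each basis vector yields [phi]_F = [[2, -2], [0, -3]].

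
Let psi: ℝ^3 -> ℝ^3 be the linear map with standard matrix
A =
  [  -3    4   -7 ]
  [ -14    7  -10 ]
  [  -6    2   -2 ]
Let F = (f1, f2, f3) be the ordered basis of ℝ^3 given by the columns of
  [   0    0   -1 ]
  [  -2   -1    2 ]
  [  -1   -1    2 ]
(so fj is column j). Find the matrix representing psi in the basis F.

[[2, -3, -2], [2, -3, 2], [1, -3, 3]]

Let P have columns f1, ..., f3. Then [psi]_F = P^(-1) A P.
Here det P = -1, so P^(-1) is integer; computing A P first and then P^(-1)(A P) gives [[2, -3, -2], [2, -3, 2], [1, -3, 3]].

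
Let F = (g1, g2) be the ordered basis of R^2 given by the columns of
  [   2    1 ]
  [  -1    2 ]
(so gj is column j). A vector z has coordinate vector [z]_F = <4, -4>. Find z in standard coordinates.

<4, -12>

The coordinates say z = 4g1 - 4g2; adding the scaled basis vectors gives <4, -12>.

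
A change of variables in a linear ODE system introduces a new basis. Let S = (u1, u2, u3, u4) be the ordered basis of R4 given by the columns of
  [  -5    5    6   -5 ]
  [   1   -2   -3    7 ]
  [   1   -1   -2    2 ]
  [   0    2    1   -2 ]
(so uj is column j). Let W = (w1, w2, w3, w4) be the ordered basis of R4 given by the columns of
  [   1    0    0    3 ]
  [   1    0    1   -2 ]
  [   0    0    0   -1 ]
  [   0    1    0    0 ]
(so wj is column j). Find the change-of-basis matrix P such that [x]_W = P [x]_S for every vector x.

Let M have columns uj and N have columns wj. Then for every x, N [x]_W = x = M [x]_S, so P = N^(-1) M.
Since det N = -1, N^(-1) has integer entries; multiplying gives P = [[-2, 2, 0, 1], [0, 2, 1, -2], [1, -2, 1, 2], [-1, 1, 2, -2]].

[[-2, 2, 0, 1], [0, 2, 1, -2], [1, -2, 1, 2], [-1, 1, 2, -2]]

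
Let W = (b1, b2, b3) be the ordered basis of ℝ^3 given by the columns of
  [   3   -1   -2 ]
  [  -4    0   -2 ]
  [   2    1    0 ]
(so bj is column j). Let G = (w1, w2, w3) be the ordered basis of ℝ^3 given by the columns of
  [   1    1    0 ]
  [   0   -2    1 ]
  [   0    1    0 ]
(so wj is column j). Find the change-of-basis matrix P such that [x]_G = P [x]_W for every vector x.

Column j of P is [bj]_G, since P maps W-coordinates to G-coordinates.
Expressing b1 in G: b1 = w1 + 2w2 + 0·w3, so column 1 of P is <1, 2, 0>.
Doing the same for each bj gives P = [[1, -2, -2], [2, 1, 0], [0, 2, -2]].

[[1, -2, -2], [2, 1, 0], [0, 2, -2]]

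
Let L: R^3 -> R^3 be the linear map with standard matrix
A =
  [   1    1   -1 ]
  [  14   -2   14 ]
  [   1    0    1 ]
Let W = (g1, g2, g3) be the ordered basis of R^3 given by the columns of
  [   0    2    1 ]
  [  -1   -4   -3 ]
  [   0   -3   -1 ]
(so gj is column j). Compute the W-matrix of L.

With P the matrix whose columns are g1, ..., g3, [L]_W = P^(-1) A P.
Column by column: L(g1) = A g1 = [-1, 2, 0]; its W-coordinates [3, 1, -3] give column 1.
Continuing for each basis vector yields [L]_W = [[3, 3, -1], [1, 0, 1], [-3, 1, -3]].

[[3, 3, -1], [1, 0, 1], [-3, 1, -3]]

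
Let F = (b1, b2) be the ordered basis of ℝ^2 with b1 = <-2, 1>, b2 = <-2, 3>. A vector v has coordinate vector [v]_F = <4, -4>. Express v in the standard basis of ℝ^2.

<0, -8>

v = M [v]_F, where M has columns b1, b2.
Carrying out the matrix-vector product, v = <0, -8>.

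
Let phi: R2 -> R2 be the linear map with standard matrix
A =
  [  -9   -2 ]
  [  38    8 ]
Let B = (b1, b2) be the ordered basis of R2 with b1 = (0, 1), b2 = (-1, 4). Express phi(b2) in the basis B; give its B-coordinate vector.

(-2, -1)

Column 2 of [phi]_B is the B-coordinate vector of phi(b2).
In standard coordinates phi(b2) = A b2 = (1, -6).
Converting to B: (1, -6) = -2b1 - b2, so the coordinate vector is (-2, -1).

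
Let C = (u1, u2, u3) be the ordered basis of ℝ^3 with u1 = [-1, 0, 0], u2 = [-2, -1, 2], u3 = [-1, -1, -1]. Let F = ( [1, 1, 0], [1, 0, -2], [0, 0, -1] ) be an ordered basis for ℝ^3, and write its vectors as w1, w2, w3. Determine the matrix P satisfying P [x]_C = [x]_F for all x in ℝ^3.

Let M have columns uj and N have columns wj. Then for every x, N [x]_F = x = M [x]_C, so P = N^(-1) M.
Since det N = 1, N^(-1) has integer entries; multiplying gives P = [[0, -1, -1], [-1, -1, 0], [2, 0, 1]].

[[0, -1, -1], [-1, -1, 0], [2, 0, 1]]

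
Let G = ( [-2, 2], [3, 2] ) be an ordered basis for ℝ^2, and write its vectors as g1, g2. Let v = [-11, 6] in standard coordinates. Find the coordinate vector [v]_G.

We seek scalars with c_1 g1 + c_2 g2 = v; equivalently solve M c = v where the columns of M are g1, g2.
System: -2c_1 + 3c_2 = -11, 2c_1 + 2c_2 = 6; solving gives c_1 = 4, c_2 = -1.
Check: 4g1 - g2 = [-11, 6].

[4, -1]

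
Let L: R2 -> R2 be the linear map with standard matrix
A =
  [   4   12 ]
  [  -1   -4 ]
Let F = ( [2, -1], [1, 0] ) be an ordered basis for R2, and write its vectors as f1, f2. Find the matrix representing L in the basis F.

Let P have columns f1, f2. Then [L]_F = P^(-1) A P.
Here det P = 1, so P^(-1) is integer; computing A P first and then P^(-1)(A P) gives [[-2, 1], [0, 2]].

[[-2, 1], [0, 2]]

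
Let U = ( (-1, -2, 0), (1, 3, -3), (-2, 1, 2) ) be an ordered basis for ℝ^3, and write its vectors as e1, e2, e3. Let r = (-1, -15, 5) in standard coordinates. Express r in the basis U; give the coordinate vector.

We seek scalars with c_1 e1 + ... + c_3 e3 = r; equivalently solve M c = r where the columns of M are e1, ..., e3.
Row-reducing the augmented matrix [M | r] gives c = (2, -3, -2).
Check: 2e1 - 3e2 - 2e3 = (-1, -15, 5).

(2, -3, -2)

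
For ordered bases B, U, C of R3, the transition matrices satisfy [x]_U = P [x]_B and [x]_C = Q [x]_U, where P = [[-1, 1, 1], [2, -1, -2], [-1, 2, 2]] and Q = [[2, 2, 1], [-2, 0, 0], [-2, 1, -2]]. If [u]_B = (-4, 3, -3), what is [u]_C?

(2, -8, -21)

Apply P to get U-coordinates (4, -5, 4), then Q to get C-coordinates.
The result is [u]_C = (2, -8, -21).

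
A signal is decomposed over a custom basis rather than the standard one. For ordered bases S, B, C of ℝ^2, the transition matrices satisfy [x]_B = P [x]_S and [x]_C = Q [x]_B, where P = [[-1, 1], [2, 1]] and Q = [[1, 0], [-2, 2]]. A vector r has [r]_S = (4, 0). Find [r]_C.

First [r]_B = P [r]_S = (-4, 8).
Then [r]_C = Q [r]_B = (-4, 24).

(-4, 24)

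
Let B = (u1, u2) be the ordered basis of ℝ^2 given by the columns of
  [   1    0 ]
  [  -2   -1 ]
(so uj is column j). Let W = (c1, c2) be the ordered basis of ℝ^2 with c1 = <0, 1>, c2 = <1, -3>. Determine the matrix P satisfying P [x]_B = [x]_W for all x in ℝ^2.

[[1, -1], [1, 0]]

Let M have columns uj and N have columns cj. Then for every x, N [x]_W = x = M [x]_B, so P = N^(-1) M.
Since det N = -1, N^(-1) has integer entries; multiplying gives P = [[1, -1], [1, 0]].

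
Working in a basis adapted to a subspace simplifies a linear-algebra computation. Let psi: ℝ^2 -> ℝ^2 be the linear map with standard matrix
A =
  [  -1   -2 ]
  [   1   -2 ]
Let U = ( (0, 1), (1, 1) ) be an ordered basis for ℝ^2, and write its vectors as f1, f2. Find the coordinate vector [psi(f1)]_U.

Column 1 of [psi]_U is the U-coordinate vector of psi(f1).
In standard coordinates psi(f1) = A f1 = (-2, -2).
Converting to U: (-2, -2) = 0·f1 - 2f2, so the coordinate vector is (0, -2).

(0, -2)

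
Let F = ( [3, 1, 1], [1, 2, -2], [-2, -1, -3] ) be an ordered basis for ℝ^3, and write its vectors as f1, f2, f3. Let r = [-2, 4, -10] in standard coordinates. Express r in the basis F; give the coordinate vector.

Write r = c_1 f1 + ... + c_3 f3 and solve for the c_i.
Row-reducing the augmented matrix [M | r] gives c = (-1, 3, 1).
Check: -f1 + 3f2 + f3 = [-2, 4, -10].

[-1, 3, 1]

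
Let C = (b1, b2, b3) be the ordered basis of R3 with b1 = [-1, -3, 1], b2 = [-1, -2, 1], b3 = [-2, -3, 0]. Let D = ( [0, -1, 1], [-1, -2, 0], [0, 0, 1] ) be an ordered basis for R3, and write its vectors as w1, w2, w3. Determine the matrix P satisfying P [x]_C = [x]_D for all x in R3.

[[1, 0, -1], [1, 1, 2], [0, 1, 1]]

Column j of P is [bj]_D, since P maps C-coordinates to D-coordinates.
Expressing b1 in D: b1 = w1 + w2 + 0·w3, so column 1 of P is [1, 1, 0].
Doing the same for each bj gives P = [[1, 0, -1], [1, 1, 2], [0, 1, 1]].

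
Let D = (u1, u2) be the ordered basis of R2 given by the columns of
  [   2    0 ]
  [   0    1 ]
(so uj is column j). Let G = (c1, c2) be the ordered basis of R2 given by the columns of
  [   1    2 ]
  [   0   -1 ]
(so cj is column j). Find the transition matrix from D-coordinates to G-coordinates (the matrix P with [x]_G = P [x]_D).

[[2, 2], [0, -1]]

Take x = uj: its D-coordinates are the j-th standard unit vector, so P e_j — column j of P — equals [uj]_G.
u1 = 2c1 + 0·c2, giving column 1 = (2, 0); repeating for each j gives P = [[2, 2], [0, -1]].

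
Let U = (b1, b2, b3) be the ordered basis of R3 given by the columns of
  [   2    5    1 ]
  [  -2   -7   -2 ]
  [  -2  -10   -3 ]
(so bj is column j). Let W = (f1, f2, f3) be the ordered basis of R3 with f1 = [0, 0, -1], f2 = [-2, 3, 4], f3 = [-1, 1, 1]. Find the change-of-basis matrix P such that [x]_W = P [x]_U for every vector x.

[[0, 1, 0], [0, -2, -1], [-2, -1, 1]]

Take x = bj: its U-coordinates are the j-th standard unit vector, so P e_j — column j of P — equals [bj]_W.
b1 = 0·f1 + 0·f2 - 2f3, giving column 1 = [0, 0, -2]; repeating for each j gives P = [[0, 1, 0], [0, -2, -1], [-2, -1, 1]].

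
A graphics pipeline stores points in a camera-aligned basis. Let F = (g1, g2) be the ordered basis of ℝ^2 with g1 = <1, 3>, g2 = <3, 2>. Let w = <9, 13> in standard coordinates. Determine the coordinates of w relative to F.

<3, 2>

Write w = c_1 g1 + c_2 g2 and solve for the c_i.
System: c_1 + 3c_2 = 9, 3c_1 + 2c_2 = 13; solving gives c_1 = 3, c_2 = 2.
Check: 3g1 + 2g2 = <9, 13>.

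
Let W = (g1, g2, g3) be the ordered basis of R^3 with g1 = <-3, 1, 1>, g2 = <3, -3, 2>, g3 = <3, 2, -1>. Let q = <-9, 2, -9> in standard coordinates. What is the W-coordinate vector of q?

Write q = c_1 g1 + ... + c_3 g3 and solve for the c_i.
Gaussian elimination on [M | q] yields c = (-4, -4, -3).
Check: -4g1 - 4g2 - 3g3 = <-9, 2, -9>.

<-4, -4, -3>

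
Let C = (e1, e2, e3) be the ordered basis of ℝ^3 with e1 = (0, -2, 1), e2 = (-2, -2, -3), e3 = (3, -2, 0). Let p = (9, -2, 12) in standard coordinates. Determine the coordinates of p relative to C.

Write p = c_1 e1 + ... + c_3 e3 and solve for the c_i.
Gaussian elimination on [M | p] yields c = (3, -3, 1).
Check: 3e1 - 3e2 + e3 = (9, -2, 12).

(3, -3, 1)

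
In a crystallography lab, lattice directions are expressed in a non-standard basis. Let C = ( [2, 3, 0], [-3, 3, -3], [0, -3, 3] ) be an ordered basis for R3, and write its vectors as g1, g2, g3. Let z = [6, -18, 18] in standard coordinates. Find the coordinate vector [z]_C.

[0, -2, 4]

Write z = c_1 g1 + ... + c_3 g3 and solve for the c_i.
Row-reducing the augmented matrix [M | z] gives c = (0, -2, 4).
Check: 0·g1 - 2g2 + 4g3 = [6, -18, 18].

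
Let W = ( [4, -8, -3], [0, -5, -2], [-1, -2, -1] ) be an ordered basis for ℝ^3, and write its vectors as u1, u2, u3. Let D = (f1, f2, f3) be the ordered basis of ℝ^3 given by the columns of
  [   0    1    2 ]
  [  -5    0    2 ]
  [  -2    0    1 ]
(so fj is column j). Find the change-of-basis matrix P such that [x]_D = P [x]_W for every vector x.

Let M have columns uj and N have columns fj. Then for every x, N [x]_D = x = M [x]_W, so P = N^(-1) M.
Since det N = 1, N^(-1) has integer entries; multiplying gives P = [[2, 1, 0], [2, 0, 1], [1, 0, -1]].

[[2, 1, 0], [2, 0, 1], [1, 0, -1]]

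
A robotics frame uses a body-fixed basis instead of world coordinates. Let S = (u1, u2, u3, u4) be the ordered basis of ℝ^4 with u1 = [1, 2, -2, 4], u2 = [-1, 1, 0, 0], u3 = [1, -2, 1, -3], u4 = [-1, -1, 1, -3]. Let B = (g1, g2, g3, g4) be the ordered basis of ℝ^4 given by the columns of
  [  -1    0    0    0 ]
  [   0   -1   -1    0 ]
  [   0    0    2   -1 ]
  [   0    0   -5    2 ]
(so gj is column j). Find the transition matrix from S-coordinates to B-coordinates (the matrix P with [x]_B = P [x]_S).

Column j of P is [uj]_B, since P maps S-coordinates to B-coordinates.
Expressing u1 in B: u1 = -g1 - 2g2 + 0·g3 + 2g4, so column 1 of P is [-1, -2, 0, 2].
Doing the same for each uj gives P = [[-1, 1, -1, 1], [-2, -1, 1, 0], [0, 0, 1, 1], [2, 0, 1, 1]].

[[-1, 1, -1, 1], [-2, -1, 1, 0], [0, 0, 1, 1], [2, 0, 1, 1]]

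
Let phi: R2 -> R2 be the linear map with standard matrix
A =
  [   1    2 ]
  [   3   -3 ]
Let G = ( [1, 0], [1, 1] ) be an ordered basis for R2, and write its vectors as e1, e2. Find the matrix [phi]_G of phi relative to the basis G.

[[-2, 3], [3, 0]]

Let P have columns e1, e2. Then [phi]_G = P^(-1) A P.
Here det P = 1, so P^(-1) is integer; computing A P first and then P^(-1)(A P) gives [[-2, 3], [3, 0]].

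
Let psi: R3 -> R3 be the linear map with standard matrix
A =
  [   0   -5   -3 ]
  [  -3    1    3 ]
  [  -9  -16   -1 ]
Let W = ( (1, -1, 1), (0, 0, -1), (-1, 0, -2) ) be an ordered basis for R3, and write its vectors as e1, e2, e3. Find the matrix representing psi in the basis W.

[[1, 3, 3], [-3, 2, -2], [-1, 0, -3]]

With P the matrix whose columns are e1, ..., e3, [psi]_W = P^(-1) A P.
Column by column: psi(e1) = A e1 = (2, -1, 6); its W-coordinates (1, -3, -1) give column 1.
Continuing for each basis vector yields [psi]_W = [[1, 3, 3], [-3, 2, -2], [-1, 0, -3]].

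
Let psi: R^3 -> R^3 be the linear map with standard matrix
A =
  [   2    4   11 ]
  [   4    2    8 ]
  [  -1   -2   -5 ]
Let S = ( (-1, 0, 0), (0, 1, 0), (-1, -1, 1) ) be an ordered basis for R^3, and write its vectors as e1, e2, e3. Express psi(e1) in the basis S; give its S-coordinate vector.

Compute psi(e1) = A e1 = (-2, -4, 1) in standard coordinates.
Then write this in S-coordinates: solve for y in y_1 e1 + ... + y_3 e3 = (-2, -4, 1).
This gives y = (1, -3, 1), which is column 1 of [psi]_S.

(1, -3, 1)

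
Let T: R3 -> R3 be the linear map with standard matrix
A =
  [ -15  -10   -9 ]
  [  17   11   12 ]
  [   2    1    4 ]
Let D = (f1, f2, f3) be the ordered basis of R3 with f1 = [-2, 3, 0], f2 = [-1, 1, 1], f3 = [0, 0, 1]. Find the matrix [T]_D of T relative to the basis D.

[[-1, 2, 3], [2, 0, 3], [-3, 3, 1]]

The j-th column of [T]_D is [T(fj)]_D.
T(f1) = A f1 = [0, -1, -1] = -f1 + 2f2 - 3f3, so column 1 is [-1, 2, -3].
Repeating for f2, f3 and assembling the columns gives [[-1, 2, 3], [2, 0, 3], [-3, 3, 1]].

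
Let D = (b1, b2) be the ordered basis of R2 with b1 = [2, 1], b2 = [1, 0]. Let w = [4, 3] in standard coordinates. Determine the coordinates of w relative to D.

Write w = c_1 b1 + c_2 b2 and solve for the c_i.
System: 2c_1 + c_2 = 4, c_1 + 0c_2 = 3; solving gives c_1 = 3, c_2 = -2.
Check: 3b1 - 2b2 = [4, 3].

[3, -2]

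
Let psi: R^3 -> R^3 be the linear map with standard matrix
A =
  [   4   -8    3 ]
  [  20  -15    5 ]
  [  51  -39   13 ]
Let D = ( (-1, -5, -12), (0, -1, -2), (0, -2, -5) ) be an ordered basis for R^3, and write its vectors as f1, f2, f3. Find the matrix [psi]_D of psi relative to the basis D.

Let P have columns f1, ..., f3. Then [psi]_D = P^(-1) A P.
Here det P = -1, so P^(-1) is integer; computing A P first and then P^(-1)(A P) gives [[0, -2, -1], [1, 3, 2], [2, 1, -1]].

[[0, -2, -1], [1, 3, 2], [2, 1, -1]]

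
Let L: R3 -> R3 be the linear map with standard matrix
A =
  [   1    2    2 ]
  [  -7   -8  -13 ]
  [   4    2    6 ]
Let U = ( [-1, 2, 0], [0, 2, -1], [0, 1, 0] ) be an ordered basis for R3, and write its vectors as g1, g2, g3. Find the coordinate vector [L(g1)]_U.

[-3, 0, -3]

Column 1 of [L]_U is the U-coordinate vector of L(g1).
In standard coordinates L(g1) = A g1 = [3, -9, 0].
Converting to U: [3, -9, 0] = -3g1 + 0·g2 - 3g3, so the coordinate vector is [-3, 0, -3].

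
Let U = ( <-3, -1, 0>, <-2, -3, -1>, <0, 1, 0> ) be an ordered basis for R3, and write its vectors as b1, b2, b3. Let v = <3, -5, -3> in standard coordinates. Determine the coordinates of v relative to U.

[v]_U is the unique c with M c = v, where M has columns b1, ..., b3.
Row-reducing the augmented matrix [M | v] gives c = (-3, 3, 1).
Check: -3b1 + 3b2 + b3 = <3, -5, -3>.

<-3, 3, 1>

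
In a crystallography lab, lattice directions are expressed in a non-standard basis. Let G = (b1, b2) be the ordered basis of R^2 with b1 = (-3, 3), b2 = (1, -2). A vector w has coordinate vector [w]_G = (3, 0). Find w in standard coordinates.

(-9, 9)

The coordinates say w = 3b1 + 0·b2; adding the scaled basis vectors gives (-9, 9).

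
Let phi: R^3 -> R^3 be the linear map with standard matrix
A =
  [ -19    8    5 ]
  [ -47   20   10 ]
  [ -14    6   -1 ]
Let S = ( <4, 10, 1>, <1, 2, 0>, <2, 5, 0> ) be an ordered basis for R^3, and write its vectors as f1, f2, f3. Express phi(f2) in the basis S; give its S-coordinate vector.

<-2, -1, 3>

Column 2 of [phi]_S is the S-coordinate vector of phi(f2).
In standard coordinates phi(f2) = A f2 = <-3, -7, -2>.
Converting to S: <-3, -7, -2> = -2f1 - f2 + 3f3, so the coordinate vector is <-2, -1, 3>.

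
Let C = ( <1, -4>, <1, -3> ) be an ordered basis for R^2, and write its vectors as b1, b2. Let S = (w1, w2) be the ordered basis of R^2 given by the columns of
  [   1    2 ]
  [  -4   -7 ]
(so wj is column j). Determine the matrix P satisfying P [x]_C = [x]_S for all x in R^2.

Column j of P is [bj]_S, since P maps C-coordinates to S-coordinates.
Expressing b1 in S: b1 = w1 + 0·w2, so column 1 of P is <1, 0>.
Doing the same for each bj gives P = [[1, -1], [0, 1]].

[[1, -1], [0, 1]]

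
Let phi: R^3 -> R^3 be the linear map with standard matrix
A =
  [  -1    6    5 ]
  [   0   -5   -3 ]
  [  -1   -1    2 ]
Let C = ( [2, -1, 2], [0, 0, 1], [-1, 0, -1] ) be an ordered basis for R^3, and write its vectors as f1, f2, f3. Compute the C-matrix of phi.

[[1, 3, -3], [1, -3, 3], [0, 1, -2]]

Let P have columns f1, ..., f3. Then [phi]_C = P^(-1) A P.
Here det P = 1, so P^(-1) is integer; computing A P first and then P^(-1)(A P) gives [[1, 3, -3], [1, -3, 3], [0, 1, -2]].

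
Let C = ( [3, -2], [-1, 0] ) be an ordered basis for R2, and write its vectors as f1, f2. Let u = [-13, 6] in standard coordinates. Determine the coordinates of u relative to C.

[-3, 4]

We seek scalars with c_1 f1 + c_2 f2 = u; equivalently solve M c = u where the columns of M are f1, f2.
System: 3c_1 - c_2 = -13, -2c_1 + 0c_2 = 6; solving gives c_1 = -3, c_2 = 4.
Check: -3f1 + 4f2 = [-13, 6].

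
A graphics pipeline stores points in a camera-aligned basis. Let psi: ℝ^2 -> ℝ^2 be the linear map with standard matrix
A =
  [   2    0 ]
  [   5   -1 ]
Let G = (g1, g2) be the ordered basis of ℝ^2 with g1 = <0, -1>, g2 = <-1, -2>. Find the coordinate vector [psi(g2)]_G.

<-1, 2>

Compute psi(g2) = A g2 = <-2, -3> in standard coordinates.
Then write this in G-coordinates: solve for y in y_1 g1 + y_2 g2 = <-2, -3>.
This gives y = <-1, 2>, which is column 2 of [psi]_G.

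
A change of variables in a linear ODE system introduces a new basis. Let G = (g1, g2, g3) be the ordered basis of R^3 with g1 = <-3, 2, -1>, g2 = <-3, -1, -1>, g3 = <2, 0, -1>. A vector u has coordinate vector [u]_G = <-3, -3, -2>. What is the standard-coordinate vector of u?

u = M [u]_G, where M has columns g1, ..., g3.
Carrying out the matrix-vector product, u = <14, -3, 8>.

<14, -3, 8>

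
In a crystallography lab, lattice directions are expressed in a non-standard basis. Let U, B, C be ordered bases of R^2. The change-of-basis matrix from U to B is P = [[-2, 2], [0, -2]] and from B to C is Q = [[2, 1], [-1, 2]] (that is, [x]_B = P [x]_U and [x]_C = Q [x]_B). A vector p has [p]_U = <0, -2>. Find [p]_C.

<-4, 12>

First [p]_B = P [p]_U = <-4, 4>.
Then [p]_C = Q [p]_B = <-4, 12>.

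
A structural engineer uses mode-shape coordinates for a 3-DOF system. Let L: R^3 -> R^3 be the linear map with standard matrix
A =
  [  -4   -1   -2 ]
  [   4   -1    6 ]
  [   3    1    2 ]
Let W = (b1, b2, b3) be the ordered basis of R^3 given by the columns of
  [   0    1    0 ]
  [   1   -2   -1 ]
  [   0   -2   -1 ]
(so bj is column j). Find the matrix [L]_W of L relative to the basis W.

With P the matrix whose columns are b1, ..., b3, [L]_W = P^(-1) A P.
Column by column: L(b1) = A b1 = (-1, -1, 1); its W-coordinates (-2, -1, 1) give column 1.
Continuing for each basis vector yields [L]_W = [[-2, -3, -2], [-1, 2, 3], [1, -1, -3]].

[[-2, -3, -2], [-1, 2, 3], [1, -1, -3]]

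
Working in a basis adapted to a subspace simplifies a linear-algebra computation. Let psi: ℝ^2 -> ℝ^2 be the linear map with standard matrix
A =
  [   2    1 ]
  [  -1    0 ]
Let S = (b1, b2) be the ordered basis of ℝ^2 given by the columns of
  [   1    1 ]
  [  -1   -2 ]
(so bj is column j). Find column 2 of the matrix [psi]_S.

Column 2 of [psi]_S is the S-coordinate vector of psi(b2).
In standard coordinates psi(b2) = A b2 = [0, -1].
Converting to S: [0, -1] = -b1 + b2, so the coordinate vector is [-1, 1].

[-1, 1]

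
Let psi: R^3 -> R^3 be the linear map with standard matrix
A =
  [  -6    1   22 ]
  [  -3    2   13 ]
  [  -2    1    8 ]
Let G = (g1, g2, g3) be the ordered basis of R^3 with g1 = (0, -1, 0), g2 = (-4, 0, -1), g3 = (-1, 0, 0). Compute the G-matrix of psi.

The j-th column of [psi]_G is [psi(gj)]_G.
psi(g1) = A g1 = (-1, -2, -1) = 2g1 + g2 - 3g3, so column 1 is (2, 1, -3).
Repeating for g2, g3 and assembling the columns gives [[2, 1, -3], [1, 0, -2], [-3, -2, 2]].

[[2, 1, -3], [1, 0, -2], [-3, -2, 2]]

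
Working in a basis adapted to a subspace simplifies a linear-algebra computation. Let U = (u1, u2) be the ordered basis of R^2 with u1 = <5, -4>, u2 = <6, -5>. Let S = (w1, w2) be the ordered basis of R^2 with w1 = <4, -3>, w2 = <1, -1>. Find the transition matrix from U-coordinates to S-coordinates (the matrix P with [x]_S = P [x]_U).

[[1, 1], [1, 2]]

Let M have columns uj and N have columns wj. Then for every x, N [x]_S = x = M [x]_U, so P = N^(-1) M.
Since det N = -1, N^(-1) has integer entries; multiplying gives P = [[1, 1], [1, 2]].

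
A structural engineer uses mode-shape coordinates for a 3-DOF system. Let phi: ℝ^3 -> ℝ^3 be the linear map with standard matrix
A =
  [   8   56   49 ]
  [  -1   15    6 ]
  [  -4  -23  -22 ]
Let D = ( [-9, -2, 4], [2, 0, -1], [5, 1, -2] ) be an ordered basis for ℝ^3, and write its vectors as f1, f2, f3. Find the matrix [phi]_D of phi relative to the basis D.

The j-th column of [phi]_D is [phi(fj)]_D.
phi(f1) = A f1 = [12, 3, -6] = -3f1 + 0·f2 - 3f3, so column 1 is [-3, 0, -3].
Repeating for f2, f3 and assembling the columns gives [[-3, 3, 2], [0, 2, 3], [-3, -2, 2]].

[[-3, 3, 2], [0, 2, 3], [-3, -2, 2]]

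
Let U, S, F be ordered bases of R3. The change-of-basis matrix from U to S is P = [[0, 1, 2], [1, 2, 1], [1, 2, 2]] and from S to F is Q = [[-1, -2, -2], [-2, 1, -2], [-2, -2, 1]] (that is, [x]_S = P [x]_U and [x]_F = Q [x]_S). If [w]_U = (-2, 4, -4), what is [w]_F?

(4, 14, 2)

First [w]_S = P [w]_U = (-4, 2, -2).
Then [w]_F = Q [w]_S = (4, 14, 2).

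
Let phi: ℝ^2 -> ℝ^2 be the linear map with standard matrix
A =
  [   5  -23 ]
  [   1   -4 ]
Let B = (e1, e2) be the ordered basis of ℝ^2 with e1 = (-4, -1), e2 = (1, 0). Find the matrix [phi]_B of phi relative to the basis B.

The j-th column of [phi]_B is [phi(ej)]_B.
phi(e1) = A e1 = (3, 0) = 0·e1 + 3e2, so column 1 is (0, 3).
Repeating for e2 and assembling the columns gives [[0, -1], [3, 1]].

[[0, -1], [3, 1]]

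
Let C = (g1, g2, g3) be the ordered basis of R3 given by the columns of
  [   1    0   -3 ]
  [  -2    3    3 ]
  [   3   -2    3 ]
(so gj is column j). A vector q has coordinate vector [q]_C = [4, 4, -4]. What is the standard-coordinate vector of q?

[16, -8, -8]

The coordinates say q = 4g1 + 4g2 - 4g3; adding the scaled basis vectors gives [16, -8, -8].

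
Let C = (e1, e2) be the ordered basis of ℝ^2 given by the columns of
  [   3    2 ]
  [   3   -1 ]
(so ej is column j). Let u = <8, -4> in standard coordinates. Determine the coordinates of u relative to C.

[u]_C is the unique c with M c = u, where M has columns e1, e2.
System: 3c_1 + 2c_2 = 8, 3c_1 - c_2 = -4; solving gives c_1 = 0, c_2 = 4.
Check: 0·e1 + 4e2 = <8, -4>.

<0, 4>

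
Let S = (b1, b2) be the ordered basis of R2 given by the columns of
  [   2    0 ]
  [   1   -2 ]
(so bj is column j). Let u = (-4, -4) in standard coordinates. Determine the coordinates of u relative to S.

We seek scalars with c_1 b1 + c_2 b2 = u; equivalently solve M c = u where the columns of M are b1, b2.
System: 2c_1 + 0c_2 = -4, c_1 - 2c_2 = -4; solving gives c_1 = -2, c_2 = 1.
Check: -2b1 + b2 = (-4, -4).

(-2, 1)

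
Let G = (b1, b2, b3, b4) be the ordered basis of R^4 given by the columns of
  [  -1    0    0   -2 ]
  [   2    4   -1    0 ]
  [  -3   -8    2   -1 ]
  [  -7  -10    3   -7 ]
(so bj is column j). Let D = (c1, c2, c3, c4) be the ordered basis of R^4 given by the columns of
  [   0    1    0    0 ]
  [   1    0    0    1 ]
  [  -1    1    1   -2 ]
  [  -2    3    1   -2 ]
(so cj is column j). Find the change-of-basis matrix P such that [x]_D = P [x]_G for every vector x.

Let M have columns bj and N have columns cj. Then for every x, N [x]_D = x = M [x]_G, so P = N^(-1) M.
Since det N = -1, N^(-1) has integer entries; multiplying gives P = [[2, 2, -1, 2], [-1, 0, 0, -2], [0, -2, 1, -1], [0, 2, 0, -2]].

[[2, 2, -1, 2], [-1, 0, 0, -2], [0, -2, 1, -1], [0, 2, 0, -2]]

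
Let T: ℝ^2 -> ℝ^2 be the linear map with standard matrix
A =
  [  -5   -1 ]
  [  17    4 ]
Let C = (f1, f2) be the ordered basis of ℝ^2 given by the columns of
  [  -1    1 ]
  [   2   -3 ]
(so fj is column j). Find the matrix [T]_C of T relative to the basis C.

Let P have columns f1, f2. Then [T]_C = P^(-1) A P.
Here det P = 1, so P^(-1) is integer; computing A P first and then P^(-1)(A P) gives [[0, 1], [3, -1]].

[[0, 1], [3, -1]]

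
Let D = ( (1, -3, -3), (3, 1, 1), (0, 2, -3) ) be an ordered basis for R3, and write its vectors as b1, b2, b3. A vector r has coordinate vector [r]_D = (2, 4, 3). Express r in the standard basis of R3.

r = M [r]_D, where M has columns b1, ..., b3.
Carrying out the matrix-vector product, r = (14, 4, -11).

(14, 4, -11)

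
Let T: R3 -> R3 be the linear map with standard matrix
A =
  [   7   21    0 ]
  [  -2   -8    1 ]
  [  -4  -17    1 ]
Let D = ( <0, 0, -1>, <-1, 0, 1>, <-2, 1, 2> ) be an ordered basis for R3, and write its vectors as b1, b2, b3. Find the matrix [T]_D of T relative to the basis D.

With P the matrix whose columns are b1, ..., b3, [T]_D = P^(-1) A P.
Column by column: T(b1) = A b1 = <0, -1, -1>; its D-coordinates <1, 2, -1> give column 1.
Continuing for each basis vector yields [T]_D = [[1, 2, 0], [2, 1, -3], [-1, 3, -2]].

[[1, 2, 0], [2, 1, -3], [-1, 3, -2]]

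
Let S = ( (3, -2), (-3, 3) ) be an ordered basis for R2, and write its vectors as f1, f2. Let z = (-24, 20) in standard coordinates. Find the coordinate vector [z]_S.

(-4, 4)

[z]_S is the unique c with M c = z, where M has columns f1, f2.
System: 3c_1 - 3c_2 = -24, -2c_1 + 3c_2 = 20; solving gives c_1 = -4, c_2 = 4.
Check: -4f1 + 4f2 = (-24, 20).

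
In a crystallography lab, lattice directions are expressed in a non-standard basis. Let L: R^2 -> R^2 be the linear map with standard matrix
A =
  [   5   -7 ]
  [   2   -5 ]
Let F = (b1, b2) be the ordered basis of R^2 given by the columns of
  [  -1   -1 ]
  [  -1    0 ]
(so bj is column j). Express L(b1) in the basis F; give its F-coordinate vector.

(-3, 1)

Column 1 of [L]_F is the F-coordinate vector of L(b1).
In standard coordinates L(b1) = A b1 = (2, 3).
Converting to F: (2, 3) = -3b1 + b2, so the coordinate vector is (-3, 1).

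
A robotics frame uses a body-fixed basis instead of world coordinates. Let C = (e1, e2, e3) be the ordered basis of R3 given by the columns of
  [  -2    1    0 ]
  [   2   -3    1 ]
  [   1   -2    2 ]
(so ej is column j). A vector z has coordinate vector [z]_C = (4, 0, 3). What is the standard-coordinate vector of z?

(-8, 11, 10)

The coordinates say z = 4e1 + 0·e2 + 3e3; adding the scaled basis vectors gives (-8, 11, 10).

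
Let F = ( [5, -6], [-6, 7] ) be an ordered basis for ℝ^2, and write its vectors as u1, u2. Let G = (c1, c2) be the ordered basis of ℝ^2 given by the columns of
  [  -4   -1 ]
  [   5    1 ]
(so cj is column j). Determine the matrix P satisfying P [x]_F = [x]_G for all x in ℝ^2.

[[-1, 1], [-1, 2]]

Column j of P is [uj]_G, since P maps F-coordinates to G-coordinates.
Expressing u1 in G: u1 = -c1 - c2, so column 1 of P is [-1, -1].
Doing the same for each uj gives P = [[-1, 1], [-1, 2]].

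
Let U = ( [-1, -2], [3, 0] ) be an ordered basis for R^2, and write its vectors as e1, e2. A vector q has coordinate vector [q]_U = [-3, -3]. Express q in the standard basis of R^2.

[-6, 6]

q = M [q]_U, where M has columns e1, e2.
Carrying out the matrix-vector product, q = [-6, 6].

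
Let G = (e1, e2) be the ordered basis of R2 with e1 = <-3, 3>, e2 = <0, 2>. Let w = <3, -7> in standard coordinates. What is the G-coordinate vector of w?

Write w = c_1 e1 + c_2 e2 and solve for the c_i.
System: -3c_1 + 0c_2 = 3, 3c_1 + 2c_2 = -7; solving gives c_1 = -1, c_2 = -2.
Check: -e1 - 2e2 = <3, -7>.

<-1, -2>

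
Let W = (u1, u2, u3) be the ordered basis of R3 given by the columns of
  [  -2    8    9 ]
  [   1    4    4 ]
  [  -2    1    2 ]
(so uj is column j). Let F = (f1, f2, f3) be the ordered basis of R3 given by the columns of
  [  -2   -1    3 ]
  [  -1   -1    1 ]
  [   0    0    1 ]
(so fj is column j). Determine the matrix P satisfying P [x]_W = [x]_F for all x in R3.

[[-1, -2, -1], [-2, -1, -1], [-2, 1, 2]]

Let M have columns uj and N have columns fj. Then for every x, N [x]_F = x = M [x]_W, so P = N^(-1) M.
Since det N = 1, N^(-1) has integer entries; multiplying gives P = [[-1, -2, -1], [-2, -1, -1], [-2, 1, 2]].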